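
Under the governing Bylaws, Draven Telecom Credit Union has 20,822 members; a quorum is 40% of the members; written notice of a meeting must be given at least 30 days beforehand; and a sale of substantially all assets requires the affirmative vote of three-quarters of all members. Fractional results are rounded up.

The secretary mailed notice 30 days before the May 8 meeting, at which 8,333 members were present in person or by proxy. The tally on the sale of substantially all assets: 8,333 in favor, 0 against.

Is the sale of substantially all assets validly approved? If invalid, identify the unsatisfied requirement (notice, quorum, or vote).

Invalid — vote requirement not satisfied.

Notice: 30 days given; 30 required. Satisfied.
Quorum: 40% of 20,822 = 8,328.80, rounded up to 8,329; 8,333 present. Satisfied.
Vote: requires three-fourths of all members (20,822); 3/4 of 20822 = 15616.50, rounded up to 15617, so 15,617 needed; 8,333 in favor. Not satisfied.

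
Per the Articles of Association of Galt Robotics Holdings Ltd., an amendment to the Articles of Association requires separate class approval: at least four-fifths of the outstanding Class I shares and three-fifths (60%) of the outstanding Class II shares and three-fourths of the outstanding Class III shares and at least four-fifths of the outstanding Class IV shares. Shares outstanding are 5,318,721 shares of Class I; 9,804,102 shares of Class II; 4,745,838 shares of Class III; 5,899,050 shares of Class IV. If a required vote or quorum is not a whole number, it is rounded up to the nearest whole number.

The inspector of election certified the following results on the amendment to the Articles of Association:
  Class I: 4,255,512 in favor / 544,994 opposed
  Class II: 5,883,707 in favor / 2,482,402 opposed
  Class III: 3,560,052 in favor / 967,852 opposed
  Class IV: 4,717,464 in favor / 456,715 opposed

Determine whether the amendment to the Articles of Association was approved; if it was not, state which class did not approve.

Class I: 4/5 of 5318721 = 4254976.80, rounded up to 4254977; 4,254,977 required, 4,255,512 in favor — approved.
Class II: 3/5 of 9804102 = 5882461.20, rounded up to 5882462; 5,882,462 required, 5,883,707 in favor — approved.
Class III: 3/4 of 4745838 = 3559378.50, rounded up to 3559379; 3,559,379 required, 3,560,052 in favor — approved.
Class IV: 4/5 of 5899050 = 4719240; 4,719,240 required, 4,717,464 in favor — not approved.

Not approved — the Class IV shares did not give the required vote.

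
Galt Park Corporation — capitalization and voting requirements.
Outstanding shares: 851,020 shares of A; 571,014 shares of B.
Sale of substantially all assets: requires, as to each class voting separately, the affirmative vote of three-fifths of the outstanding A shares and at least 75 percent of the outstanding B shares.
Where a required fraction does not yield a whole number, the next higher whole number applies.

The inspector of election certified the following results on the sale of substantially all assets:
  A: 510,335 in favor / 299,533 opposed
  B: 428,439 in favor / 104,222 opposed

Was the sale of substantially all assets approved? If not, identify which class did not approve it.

A: 3/5 of 851020 = 510612; 510,612 required, 510,335 in favor — not approved.
B: 3/4 of 571014 = 428260.50, rounded up to 428261; 428,261 required, 428,439 in favor — approved.

Not approved — the A shares did not give the required vote.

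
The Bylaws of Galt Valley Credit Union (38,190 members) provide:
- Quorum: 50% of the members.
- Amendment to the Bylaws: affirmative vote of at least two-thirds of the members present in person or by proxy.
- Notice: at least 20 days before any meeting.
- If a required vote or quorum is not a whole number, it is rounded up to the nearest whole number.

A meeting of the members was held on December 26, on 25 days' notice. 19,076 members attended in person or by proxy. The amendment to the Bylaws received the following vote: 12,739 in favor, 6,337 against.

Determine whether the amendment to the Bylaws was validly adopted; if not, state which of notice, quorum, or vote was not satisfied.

Invalid — quorum requirement not satisfied.

Notice: 25 days given; 20 required. Satisfied.
Quorum: 50% of 38,190 = 19,095; 19,076 present. Not satisfied.
Vote: requires two-thirds of those present (19,076); 2/3 of 19076 = 12717.33, rounded up to 12718, so 12,718 needed; 12,739 in favor. Satisfied.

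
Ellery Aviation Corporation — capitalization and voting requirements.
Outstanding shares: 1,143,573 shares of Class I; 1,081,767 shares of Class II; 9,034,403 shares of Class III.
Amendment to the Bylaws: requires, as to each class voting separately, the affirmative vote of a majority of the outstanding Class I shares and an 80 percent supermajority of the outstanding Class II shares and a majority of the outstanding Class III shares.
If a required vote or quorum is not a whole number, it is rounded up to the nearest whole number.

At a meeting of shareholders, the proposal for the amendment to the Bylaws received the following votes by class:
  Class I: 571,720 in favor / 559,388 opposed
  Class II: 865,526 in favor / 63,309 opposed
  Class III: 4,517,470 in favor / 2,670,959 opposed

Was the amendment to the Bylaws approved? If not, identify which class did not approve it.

Class I: a majority of 1143573 is 571787; 571,787 required, 571,720 in favor — not approved.
Class II: 4/5 of 1081767 = 865413.60, rounded up to 865414; 865,414 required, 865,526 in favor — approved.
Class III: a majority of 9034403 is 4517202; 4,517,202 required, 4,517,470 in favor — approved.

Not approved — the Class I shares did not give the required vote.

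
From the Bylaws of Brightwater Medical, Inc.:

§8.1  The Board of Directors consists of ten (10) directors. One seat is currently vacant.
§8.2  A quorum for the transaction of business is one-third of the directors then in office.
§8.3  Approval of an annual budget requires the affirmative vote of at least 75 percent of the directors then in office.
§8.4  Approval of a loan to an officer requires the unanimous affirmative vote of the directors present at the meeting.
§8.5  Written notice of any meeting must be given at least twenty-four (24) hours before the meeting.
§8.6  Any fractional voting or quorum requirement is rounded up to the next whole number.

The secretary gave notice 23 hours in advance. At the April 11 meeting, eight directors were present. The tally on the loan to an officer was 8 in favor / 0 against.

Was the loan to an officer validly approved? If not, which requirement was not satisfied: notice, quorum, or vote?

Notice: 23 hours given; 24 required (23 < 24). Not satisfied.
Quorum: 8 present; quorum is 3. Satisfied.
Vote: the loan to an officer requires the unanimous vote of the directors present (8). Unanimous means all 8, so 8 affirmative votes are needed; 8 voted in favor. Satisfied.

Invalid — notice requirement not satisfied.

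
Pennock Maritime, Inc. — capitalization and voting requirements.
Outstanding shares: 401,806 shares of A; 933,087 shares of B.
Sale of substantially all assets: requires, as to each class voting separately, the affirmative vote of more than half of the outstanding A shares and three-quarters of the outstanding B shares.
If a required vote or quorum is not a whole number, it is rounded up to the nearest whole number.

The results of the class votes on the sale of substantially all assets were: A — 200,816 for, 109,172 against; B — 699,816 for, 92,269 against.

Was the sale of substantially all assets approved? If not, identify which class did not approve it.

Not approved — the A shares did not give the required vote.

A: a majority of 401806 is 200904; 200,904 required, 200,816 in favor — not approved.
B: 3/4 of 933087 = 699815.25, rounded up to 699816; 699,816 required, 699,816 in favor — approved.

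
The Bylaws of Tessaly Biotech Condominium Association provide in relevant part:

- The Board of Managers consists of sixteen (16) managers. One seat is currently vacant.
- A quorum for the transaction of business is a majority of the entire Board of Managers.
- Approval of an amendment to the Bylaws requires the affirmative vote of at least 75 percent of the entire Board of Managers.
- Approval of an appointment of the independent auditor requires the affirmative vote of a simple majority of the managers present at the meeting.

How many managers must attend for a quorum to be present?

A majority of 16 is 9.

9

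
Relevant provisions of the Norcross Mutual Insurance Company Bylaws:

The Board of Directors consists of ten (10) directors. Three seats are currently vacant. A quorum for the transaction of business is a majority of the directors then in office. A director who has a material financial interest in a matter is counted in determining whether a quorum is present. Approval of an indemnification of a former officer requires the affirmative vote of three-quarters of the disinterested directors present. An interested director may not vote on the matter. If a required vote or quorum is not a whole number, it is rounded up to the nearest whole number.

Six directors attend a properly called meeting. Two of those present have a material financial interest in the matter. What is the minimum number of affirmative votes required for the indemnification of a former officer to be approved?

The indemnification of a former officer requires three-fourths of the disinterested directors present (6 − 2 = 4).
3/4 of 4 = 3.

3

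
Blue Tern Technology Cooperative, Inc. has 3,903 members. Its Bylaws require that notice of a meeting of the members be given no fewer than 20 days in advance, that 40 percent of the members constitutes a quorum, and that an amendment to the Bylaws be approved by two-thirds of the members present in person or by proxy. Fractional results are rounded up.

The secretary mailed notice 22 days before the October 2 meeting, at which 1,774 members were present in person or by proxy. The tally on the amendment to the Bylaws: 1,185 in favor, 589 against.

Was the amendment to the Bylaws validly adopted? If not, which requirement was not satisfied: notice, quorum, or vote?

Notice: 22 days given; 20 required. Satisfied.
Quorum: 40% of 3,903 = 1,561.20, rounded up to 1,562; 1,774 present. Satisfied.
Vote: requires two-thirds of those present (1,774); 2/3 of 1774 = 1182.67, rounded up to 1183, so 1,183 needed; 1,185 in favor. Satisfied.

Valid — all requirements satisfied.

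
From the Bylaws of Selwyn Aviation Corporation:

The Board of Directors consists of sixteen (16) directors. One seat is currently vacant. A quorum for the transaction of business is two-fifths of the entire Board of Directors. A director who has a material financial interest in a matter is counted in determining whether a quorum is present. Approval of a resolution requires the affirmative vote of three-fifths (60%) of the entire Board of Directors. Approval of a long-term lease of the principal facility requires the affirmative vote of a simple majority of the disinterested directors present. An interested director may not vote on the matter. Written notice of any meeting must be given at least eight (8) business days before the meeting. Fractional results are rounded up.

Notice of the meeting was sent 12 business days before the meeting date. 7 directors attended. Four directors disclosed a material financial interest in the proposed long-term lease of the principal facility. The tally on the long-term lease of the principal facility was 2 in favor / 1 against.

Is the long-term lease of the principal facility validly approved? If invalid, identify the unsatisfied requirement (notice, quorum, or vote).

Notice: 12 business days given; 8 required (12 ≥ 8). Satisfied.
Quorum: 7 present (interested directors count toward quorum); quorum is 7. Satisfied.
Vote: the long-term lease of the principal facility requires a majority of the disinterested directors present (7 − 4 = 3). A majority of 3 is 2, so 2 affirmative votes are needed; 2 voted in favor. Satisfied.

Valid — all requirements satisfied.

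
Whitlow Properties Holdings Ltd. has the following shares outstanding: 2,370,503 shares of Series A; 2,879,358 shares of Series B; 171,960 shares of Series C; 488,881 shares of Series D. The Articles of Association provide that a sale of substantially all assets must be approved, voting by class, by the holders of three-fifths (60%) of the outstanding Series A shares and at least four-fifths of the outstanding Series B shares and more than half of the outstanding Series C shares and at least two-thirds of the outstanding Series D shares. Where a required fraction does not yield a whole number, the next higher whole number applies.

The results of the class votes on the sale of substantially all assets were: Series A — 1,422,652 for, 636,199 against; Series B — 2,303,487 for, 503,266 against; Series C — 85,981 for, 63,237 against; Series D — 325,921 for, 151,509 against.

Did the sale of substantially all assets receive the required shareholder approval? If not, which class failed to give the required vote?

Approved — every class gave the required vote.

Series A: 3/5 of 2370503 = 1422301.80, rounded up to 1422302; 1,422,302 required, 1,422,652 in favor — approved.
Series B: 4/5 of 2879358 = 2303486.40, rounded up to 2303487; 2,303,487 required, 2,303,487 in favor — approved.
Series C: a majority of 171960 is 85981; 85,981 required, 85,981 in favor — approved.
Series D: 2/3 of 488881 = 325920.67, rounded up to 325921; 325,921 required, 325,921 in favor — approved.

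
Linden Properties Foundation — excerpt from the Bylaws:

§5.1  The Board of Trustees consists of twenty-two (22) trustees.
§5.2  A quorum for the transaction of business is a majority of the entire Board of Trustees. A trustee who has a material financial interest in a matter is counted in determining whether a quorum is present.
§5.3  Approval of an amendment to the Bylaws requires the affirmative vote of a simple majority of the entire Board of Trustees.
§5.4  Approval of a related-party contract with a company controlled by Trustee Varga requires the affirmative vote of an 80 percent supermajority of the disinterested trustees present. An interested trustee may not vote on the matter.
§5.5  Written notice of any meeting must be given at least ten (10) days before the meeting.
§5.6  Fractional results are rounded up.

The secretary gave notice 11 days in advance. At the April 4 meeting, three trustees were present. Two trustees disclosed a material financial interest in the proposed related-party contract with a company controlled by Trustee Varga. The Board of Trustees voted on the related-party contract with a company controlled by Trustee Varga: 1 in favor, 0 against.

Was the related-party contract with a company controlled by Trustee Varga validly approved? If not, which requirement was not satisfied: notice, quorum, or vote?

Invalid — quorum requirement not satisfied.

Notice: 11 days given; 10 required (11 ≥ 10). Satisfied.
Quorum: 3 present (interested trustees count toward quorum); quorum is 12. Not satisfied.
Vote: the related-party contract with a company controlled by Trustee Varga requires four-fifths of the disinterested trustees present (3 − 2 = 1). 4/5 of 1 = 0.80, rounded up to 1, so 1 affirmative vote is needed; 1 voted in favor. Satisfied. (Moot — without a quorum no business can be validly transacted.)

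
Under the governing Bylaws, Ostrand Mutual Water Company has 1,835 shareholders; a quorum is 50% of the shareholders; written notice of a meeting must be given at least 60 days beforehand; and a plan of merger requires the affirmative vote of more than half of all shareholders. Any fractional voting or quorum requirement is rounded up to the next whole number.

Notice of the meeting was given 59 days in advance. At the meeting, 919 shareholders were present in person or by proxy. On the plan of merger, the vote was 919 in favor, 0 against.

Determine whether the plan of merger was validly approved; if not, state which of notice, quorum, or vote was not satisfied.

Notice: 59 days given; 60 required. Not satisfied.
Quorum: 50% of 1,835 = 917.50, rounded up to 918; 919 present. Satisfied.
Vote: requires a majority of all shareholders (1,835); a majority of 1835 is 918, so 918 needed; 919 in favor. Satisfied.

Invalid — notice requirement not satisfied.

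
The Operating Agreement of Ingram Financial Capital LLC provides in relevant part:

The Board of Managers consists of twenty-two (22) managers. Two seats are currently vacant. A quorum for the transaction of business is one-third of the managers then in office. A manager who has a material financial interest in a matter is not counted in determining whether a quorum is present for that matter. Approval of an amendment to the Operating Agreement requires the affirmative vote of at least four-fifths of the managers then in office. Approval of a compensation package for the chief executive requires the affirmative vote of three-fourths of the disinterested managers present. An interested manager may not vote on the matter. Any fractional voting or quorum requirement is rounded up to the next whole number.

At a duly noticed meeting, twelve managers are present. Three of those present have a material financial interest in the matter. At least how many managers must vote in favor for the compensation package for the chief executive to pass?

7

The compensation package for the chief executive requires three-fourths of the disinterested managers present (12 − 3 = 9).
3/4 of 9 = 6.75, rounded up to 7.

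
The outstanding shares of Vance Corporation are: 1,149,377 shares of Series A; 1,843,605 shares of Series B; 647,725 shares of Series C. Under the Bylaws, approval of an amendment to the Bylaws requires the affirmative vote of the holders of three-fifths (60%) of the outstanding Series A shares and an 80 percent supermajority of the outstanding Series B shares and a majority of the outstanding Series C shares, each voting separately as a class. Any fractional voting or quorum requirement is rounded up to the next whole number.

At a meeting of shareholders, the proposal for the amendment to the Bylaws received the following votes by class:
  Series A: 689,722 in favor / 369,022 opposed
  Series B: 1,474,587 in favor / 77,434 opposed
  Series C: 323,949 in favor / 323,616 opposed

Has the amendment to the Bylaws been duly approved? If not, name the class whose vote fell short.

Series A: 3/5 of 1149377 = 689626.20, rounded up to 689627; 689,627 required, 689,722 in favor — approved.
Series B: 4/5 of 1843605 = 1474884; 1,474,884 required, 1,474,587 in favor — not approved.
Series C: a majority of 647725 is 323863; 323,863 required, 323,949 in favor — approved.

Not approved — the Series B shares did not give the required vote.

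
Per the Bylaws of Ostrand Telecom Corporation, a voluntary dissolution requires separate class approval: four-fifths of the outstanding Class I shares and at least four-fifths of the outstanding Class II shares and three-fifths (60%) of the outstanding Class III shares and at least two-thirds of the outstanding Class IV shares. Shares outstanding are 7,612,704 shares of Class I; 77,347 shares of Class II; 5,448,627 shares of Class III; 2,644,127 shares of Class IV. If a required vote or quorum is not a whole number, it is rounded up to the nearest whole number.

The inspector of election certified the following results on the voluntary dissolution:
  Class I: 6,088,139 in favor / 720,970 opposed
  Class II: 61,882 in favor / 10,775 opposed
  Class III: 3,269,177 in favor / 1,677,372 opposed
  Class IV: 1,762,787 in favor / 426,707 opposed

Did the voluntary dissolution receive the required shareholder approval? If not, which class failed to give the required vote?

Class I: 4/5 of 7612704 = 6090163.20, rounded up to 6090164; 6,090,164 required, 6,088,139 in favor — not approved.
Class II: 4/5 of 77347 = 61877.60, rounded up to 61878; 61,878 required, 61,882 in favor — approved.
Class III: 3/5 of 5448627 = 3269176.20, rounded up to 3269177; 3,269,177 required, 3,269,177 in favor — approved.
Class IV: 2/3 of 2644127 = 1762751.33, rounded up to 1762752; 1,762,752 required, 1,762,787 in favor — approved.

Not approved — the Class I shares did not give the required vote.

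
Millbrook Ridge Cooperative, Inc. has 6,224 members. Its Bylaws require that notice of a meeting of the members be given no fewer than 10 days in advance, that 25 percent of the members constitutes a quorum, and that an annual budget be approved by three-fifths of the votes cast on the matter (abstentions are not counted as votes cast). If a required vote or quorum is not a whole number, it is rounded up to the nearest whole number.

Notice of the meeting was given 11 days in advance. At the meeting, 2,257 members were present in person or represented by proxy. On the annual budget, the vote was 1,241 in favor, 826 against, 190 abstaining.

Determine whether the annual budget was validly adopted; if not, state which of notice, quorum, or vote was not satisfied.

Notice: 11 days given; 10 required. Satisfied.
Quorum: 25% of 6,224 = 1,556; 2,257 present. Satisfied.
Vote: requires three-fifths of the votes cast (2,257 − 190 abstaining = 2,067); 3/5 of 2067 = 1240.20, rounded up to 1241, so 1,241 needed; 1,241 in favor. Satisfied.

Valid — all requirements satisfied.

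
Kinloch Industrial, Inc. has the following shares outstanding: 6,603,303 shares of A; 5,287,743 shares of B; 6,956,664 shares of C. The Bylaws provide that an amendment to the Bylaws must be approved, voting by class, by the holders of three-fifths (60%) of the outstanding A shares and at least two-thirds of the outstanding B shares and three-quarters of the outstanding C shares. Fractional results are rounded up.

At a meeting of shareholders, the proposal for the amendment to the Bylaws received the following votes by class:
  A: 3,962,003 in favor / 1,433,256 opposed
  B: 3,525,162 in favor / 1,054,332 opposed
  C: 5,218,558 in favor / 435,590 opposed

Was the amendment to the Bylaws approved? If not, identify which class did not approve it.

A: 3/5 of 6603303 = 3961981.80, rounded up to 3961982; 3,961,982 required, 3,962,003 in favor — approved.
B: 2/3 of 5287743 = 3525162; 3,525,162 required, 3,525,162 in favor — approved.
C: 3/4 of 6956664 = 5217498; 5,217,498 required, 5,218,558 in favor — approved.

Approved — every class gave the required vote.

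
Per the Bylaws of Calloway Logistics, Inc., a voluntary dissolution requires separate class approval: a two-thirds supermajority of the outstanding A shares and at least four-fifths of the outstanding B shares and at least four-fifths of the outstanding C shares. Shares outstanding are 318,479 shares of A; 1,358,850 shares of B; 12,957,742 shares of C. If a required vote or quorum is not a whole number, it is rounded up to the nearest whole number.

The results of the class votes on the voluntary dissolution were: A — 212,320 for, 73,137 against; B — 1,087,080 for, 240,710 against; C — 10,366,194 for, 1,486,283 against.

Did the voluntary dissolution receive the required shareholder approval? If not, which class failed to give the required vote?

Approved — every class gave the required vote.

A: 2/3 of 318479 = 212319.33, rounded up to 212320; 212,320 required, 212,320 in favor — approved.
B: 4/5 of 1358850 = 1087080; 1,087,080 required, 1,087,080 in favor — approved.
C: 4/5 of 12957742 = 10366193.60, rounded up to 10366194; 10,366,194 required, 10,366,194 in favor — approved.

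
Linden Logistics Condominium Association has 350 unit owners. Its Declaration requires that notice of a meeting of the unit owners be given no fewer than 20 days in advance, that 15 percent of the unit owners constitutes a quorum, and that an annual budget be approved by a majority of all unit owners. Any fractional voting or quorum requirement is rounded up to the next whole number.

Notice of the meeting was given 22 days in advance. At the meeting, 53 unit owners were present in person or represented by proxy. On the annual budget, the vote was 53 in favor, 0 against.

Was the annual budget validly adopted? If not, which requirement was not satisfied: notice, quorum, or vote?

Notice: 22 days given; 20 required. Satisfied.
Quorum: 15% of 350 = 52.50, rounded up to 53; 53 present. Satisfied.
Vote: requires a majority of all unit owners (350); a majority of 350 is 176, so 176 needed; 53 in favor. Not satisfied.

Invalid — vote requirement not satisfied.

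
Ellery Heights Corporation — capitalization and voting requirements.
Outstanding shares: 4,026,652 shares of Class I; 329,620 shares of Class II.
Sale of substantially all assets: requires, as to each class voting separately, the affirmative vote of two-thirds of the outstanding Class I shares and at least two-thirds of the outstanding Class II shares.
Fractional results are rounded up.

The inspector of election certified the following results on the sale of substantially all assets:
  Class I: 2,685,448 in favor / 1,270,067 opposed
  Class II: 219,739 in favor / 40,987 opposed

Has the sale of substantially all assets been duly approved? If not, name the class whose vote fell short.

Not approved — the Class II shares did not give the required vote.

Class I: 2/3 of 4026652 = 2684434.67, rounded up to 2684435; 2,684,435 required, 2,685,448 in favor — approved.
Class II: 2/3 of 329620 = 219746.67, rounded up to 219747; 219,747 required, 219,739 in favor — not approved.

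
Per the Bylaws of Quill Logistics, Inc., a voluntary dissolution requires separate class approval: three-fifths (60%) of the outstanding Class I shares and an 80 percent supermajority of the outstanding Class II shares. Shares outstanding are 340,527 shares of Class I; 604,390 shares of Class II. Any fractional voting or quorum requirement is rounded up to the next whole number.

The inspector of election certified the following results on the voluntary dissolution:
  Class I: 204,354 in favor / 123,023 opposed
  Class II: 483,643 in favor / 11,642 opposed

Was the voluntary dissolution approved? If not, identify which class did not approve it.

Approved — every class gave the required vote.

Class I: 3/5 of 340527 = 204316.20, rounded up to 204317; 204,317 required, 204,354 in favor — approved.
Class II: 4/5 of 604390 = 483512; 483,512 required, 483,643 in favor — approved.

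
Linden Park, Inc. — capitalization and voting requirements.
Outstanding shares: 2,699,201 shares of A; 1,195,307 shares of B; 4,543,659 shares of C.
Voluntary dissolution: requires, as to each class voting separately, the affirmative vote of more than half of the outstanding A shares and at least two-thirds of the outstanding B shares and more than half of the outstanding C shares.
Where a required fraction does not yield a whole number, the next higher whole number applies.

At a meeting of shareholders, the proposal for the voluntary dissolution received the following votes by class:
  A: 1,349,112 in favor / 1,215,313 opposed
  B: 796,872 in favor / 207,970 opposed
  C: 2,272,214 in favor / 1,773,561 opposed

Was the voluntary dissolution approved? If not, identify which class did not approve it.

A: a majority of 2699201 is 1349601; 1,349,601 required, 1,349,112 in favor — not approved.
B: 2/3 of 1195307 = 796871.33, rounded up to 796872; 796,872 required, 796,872 in favor — approved.
C: a majority of 4543659 is 2271830; 2,271,830 required, 2,272,214 in favor — approved.

Not approved — the A shares did not give the required vote.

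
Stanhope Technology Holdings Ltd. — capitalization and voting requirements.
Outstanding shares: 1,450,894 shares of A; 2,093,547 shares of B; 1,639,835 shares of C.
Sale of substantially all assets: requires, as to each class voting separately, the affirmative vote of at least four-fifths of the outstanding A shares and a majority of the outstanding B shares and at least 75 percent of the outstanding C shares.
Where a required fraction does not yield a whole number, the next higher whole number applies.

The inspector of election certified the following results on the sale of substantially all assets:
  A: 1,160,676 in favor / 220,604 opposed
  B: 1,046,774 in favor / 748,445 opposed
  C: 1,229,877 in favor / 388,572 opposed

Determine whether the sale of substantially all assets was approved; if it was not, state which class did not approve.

A: 4/5 of 1450894 = 1160715.20, rounded up to 1160716; 1,160,716 required, 1,160,676 in favor — not approved.
B: a majority of 2093547 is 1046774; 1,046,774 required, 1,046,774 in favor — approved.
C: 3/4 of 1639835 = 1229876.25, rounded up to 1229877; 1,229,877 required, 1,229,877 in favor — approved.

Not approved — the A shares did not give the required vote.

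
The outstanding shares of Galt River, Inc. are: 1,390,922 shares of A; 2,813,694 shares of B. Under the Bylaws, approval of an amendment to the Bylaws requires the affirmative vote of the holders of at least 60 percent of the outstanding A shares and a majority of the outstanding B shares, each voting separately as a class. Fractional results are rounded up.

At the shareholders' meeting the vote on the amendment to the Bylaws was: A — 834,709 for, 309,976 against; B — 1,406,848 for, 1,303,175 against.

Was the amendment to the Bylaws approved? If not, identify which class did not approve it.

A: 3/5 of 1390922 = 834553.20, rounded up to 834554; 834,554 required, 834,709 in favor — approved.
B: a majority of 2813694 is 1406848; 1,406,848 required, 1,406,848 in favor — approved.

Approved — every class gave the required vote.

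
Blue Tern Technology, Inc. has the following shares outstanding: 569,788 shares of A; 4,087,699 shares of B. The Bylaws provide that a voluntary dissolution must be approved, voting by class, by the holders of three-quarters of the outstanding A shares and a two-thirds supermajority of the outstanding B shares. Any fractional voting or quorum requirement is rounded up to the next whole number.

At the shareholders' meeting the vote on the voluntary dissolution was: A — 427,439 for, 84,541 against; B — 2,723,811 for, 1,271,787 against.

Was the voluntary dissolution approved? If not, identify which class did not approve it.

Not approved — the B shares did not give the required vote.

A: 3/4 of 569788 = 427341; 427,341 required, 427,439 in favor — approved.
B: 2/3 of 4087699 = 2725132.67, rounded up to 2725133; 2,725,133 required, 2,723,811 in favor — not approved.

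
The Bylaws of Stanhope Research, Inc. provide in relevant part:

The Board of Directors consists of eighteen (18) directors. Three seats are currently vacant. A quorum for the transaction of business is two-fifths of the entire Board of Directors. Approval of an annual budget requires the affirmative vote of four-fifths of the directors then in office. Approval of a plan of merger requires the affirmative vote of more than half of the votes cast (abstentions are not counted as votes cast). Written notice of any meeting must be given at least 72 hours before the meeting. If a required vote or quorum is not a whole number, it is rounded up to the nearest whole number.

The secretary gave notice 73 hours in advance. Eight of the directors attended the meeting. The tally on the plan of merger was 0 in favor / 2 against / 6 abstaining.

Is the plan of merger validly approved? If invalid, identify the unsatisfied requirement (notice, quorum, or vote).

Notice: 73 hours given; 72 required (73 ≥ 72). Satisfied.
Quorum: 8 present; quorum is 8. Satisfied.
Vote: the plan of merger requires a majority of the votes cast (8 present − 6 abstaining = 2). A majority of 2 is 2, so 2 affirmative votes are needed; 0 voted in favor. Not satisfied.

Invalid — vote requirement not satisfied.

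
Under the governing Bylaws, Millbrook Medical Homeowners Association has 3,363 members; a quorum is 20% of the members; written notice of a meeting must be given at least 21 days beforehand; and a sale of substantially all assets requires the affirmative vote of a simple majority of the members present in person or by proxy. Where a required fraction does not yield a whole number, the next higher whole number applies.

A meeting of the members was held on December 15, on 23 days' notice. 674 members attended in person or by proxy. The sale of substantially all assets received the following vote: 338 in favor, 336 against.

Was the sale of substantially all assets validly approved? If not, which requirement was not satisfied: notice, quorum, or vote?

Valid — all requirements satisfied.

Notice: 23 days given; 21 required. Satisfied.
Quorum: 20% of 3,363 = 672.60, rounded up to 673; 674 present. Satisfied.
Vote: requires a majority of those present (674); a majority of 674 is 338, so 338 needed; 338 in favor. Satisfied.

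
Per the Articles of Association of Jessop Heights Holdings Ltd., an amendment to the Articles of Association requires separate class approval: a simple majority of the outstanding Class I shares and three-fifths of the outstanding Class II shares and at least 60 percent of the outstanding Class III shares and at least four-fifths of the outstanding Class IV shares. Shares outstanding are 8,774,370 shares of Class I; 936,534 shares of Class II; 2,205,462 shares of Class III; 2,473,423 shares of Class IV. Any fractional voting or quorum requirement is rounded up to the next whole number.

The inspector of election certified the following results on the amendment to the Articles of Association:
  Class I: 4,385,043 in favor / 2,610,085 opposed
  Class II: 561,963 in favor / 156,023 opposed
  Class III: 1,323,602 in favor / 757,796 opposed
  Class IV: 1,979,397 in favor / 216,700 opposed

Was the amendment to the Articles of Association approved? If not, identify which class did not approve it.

Not approved — the Class I shares did not give the required vote.

Class I: a majority of 8774370 is 4387186; 4,387,186 required, 4,385,043 in favor — not approved.
Class II: 3/5 of 936534 = 561920.40, rounded up to 561921; 561,921 required, 561,963 in favor — approved.
Class III: 3/5 of 2205462 = 1323277.20, rounded up to 1323278; 1,323,278 required, 1,323,602 in favor — approved.
Class IV: 4/5 of 2473423 = 1978738.40, rounded up to 1978739; 1,978,739 required, 1,979,397 in favor — approved.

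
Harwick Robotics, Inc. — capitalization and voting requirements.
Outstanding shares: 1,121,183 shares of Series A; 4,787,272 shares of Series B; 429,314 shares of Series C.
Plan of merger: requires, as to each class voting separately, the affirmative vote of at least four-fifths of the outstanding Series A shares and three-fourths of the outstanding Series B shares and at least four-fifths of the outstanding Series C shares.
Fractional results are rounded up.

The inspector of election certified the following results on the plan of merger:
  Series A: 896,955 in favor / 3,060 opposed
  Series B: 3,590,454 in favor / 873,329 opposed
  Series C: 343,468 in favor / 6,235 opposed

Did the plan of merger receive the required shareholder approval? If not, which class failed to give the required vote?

Approved — every class gave the required vote.

Series A: 4/5 of 1121183 = 896946.40, rounded up to 896947; 896,947 required, 896,955 in favor — approved.
Series B: 3/4 of 4787272 = 3590454; 3,590,454 required, 3,590,454 in favor — approved.
Series C: 4/5 of 429314 = 343451.20, rounded up to 343452; 343,452 required, 343,468 in favor — approved.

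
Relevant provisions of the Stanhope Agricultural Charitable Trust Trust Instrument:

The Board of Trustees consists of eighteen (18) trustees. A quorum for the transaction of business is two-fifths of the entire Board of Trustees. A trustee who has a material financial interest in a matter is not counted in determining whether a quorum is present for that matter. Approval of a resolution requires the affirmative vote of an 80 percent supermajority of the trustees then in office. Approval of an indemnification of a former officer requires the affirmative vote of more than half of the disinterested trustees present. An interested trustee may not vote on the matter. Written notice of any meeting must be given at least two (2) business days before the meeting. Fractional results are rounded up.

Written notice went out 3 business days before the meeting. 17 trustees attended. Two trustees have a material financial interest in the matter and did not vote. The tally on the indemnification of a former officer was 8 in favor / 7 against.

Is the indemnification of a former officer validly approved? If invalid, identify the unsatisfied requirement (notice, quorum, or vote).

Valid — all requirements satisfied.

Notice: 3 business days given; 2 required (3 ≥ 2). Satisfied.
Quorum: 17 present, but the 2 interested trustees do not count, leaving 15. Quorum is 8. Satisfied.
Vote: the indemnification of a former officer requires a majority of the disinterested trustees present (17 − 2 = 15). A majority of 15 is 8, so 8 affirmative votes are needed; 8 voted in favor. Satisfied.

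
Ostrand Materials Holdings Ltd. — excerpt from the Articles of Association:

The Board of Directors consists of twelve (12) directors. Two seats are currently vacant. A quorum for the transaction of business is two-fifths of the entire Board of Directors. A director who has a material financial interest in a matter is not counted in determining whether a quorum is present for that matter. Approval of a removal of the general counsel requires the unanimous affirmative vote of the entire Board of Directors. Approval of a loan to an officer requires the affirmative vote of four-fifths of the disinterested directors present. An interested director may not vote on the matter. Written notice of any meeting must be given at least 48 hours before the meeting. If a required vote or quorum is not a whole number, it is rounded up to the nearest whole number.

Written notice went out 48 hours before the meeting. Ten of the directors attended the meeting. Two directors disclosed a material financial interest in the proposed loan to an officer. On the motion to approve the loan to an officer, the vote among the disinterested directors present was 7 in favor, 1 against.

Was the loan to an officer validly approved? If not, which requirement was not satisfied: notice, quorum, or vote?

Valid — all requirements satisfied.

Notice: 48 hours given; 48 required (48 ≥ 48). Satisfied.
Quorum: 10 present, but the 2 interested directors do not count, leaving 8. Quorum is 5. Satisfied.
Vote: the loan to an officer requires four-fifths of the disinterested directors present (10 − 2 = 8). 4/5 of 8 = 6.40, rounded up to 7, so 7 affirmative votes are needed; 7 voted in favor. Satisfied.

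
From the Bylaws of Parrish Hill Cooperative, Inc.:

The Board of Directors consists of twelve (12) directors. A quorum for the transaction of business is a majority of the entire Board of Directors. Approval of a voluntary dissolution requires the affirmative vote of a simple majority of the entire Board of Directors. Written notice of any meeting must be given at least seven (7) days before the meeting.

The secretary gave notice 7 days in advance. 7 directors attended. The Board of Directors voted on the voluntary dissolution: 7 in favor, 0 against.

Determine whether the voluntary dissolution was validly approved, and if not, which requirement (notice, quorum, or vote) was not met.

Notice: 7 days given; 7 required (7 ≥ 7). Satisfied.
Quorum: 7 present; quorum is 7. Satisfied.
Vote: the voluntary dissolution requires a majority of the entire Board of Directors (12). A majority of 12 is 7, so 7 affirmative votes are needed; 7 voted in favor. Satisfied.

Valid — all requirements satisfied.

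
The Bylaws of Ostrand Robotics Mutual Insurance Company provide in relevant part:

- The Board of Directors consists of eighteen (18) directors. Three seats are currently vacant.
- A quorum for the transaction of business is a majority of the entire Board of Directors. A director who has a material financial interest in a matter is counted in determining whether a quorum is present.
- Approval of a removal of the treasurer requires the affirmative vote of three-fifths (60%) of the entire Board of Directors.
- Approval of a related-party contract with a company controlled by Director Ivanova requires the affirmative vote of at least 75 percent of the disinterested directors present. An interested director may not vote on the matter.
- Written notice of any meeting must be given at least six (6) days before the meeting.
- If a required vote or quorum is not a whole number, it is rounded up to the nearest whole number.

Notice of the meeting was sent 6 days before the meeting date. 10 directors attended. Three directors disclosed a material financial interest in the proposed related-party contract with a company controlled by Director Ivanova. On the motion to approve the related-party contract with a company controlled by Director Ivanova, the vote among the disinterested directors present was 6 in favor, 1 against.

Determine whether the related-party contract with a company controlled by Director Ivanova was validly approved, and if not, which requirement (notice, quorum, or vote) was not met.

Valid — all requirements satisfied.

Notice: 6 days given; 6 required (6 ≥ 6). Satisfied.
Quorum: 10 present (interested directors count toward quorum); quorum is 10. Satisfied.
Vote: the related-party contract with a company controlled by Director Ivanova requires three-fourths of the disinterested directors present (10 − 3 = 7). 3/4 of 7 = 5.25, rounded up to 6, so 6 affirmative votes are needed; 6 voted in favor. Satisfied.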